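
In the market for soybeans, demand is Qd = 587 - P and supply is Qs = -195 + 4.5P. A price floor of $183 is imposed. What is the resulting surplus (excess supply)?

Equilibrium price would be P* = 1564/11, so the floor at 183 binds.
At P = 183: Qd = 404, Qs = 628.5.
Surplus = 628.5 − 404 = 224.5.

Surplus = 224.5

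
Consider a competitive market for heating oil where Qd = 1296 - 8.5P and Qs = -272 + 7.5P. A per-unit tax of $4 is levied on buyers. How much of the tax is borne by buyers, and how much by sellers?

Buyers bear $1.875, sellers bear $2.125

Pre-tax equilibrium: P* = 98, Q* = 463.
Tax on buyers shifts demand to Qd = 1296 − 8.5(P + 4) = 1262 - 8.5P.
1262 - 8.5P = -272 + 7.5P gives seller price Ps = 95.875; buyers pay Pb = 95.875 + 4 = 99.875.
New quantity: Q = 1296 − 8.5(99.875) = 447.0625.
Buyer burden = 99.875 − 98 = 1.875; seller burden = 98 − 95.875 = 2.125.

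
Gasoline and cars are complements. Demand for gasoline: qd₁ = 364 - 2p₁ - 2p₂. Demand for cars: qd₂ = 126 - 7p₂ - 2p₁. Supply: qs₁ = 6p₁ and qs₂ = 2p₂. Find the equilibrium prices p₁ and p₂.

Market 1: 364 - 2p₁ - 2p₂ = 6p₁ → 8p₁ + 2p₂ = 364.
Market 2: 9p₂ + 2p₁ = 126.
Eliminating p₂: 9×(1) − 2×(2) gives 68p₁ = 3024, so p₁ = 756/17.
Back-substitute into (2): p₂ = (126 − 2×756/17) / 9 = 70/17.

p₁ = 756/17, p₂ = 70/17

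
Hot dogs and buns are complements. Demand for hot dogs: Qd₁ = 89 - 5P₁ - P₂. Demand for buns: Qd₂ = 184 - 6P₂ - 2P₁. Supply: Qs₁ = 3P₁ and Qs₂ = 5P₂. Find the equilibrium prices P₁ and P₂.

P₁ = 795/86, P₂ = 647/43

Market 1: 89 - 5P₁ - P₂ = 3P₁ → 8P₁ + P₂ = 89.
Market 2: 11P₂ + 2P₁ = 184.
Eliminating P₂: 11×(1) − 1×(2) gives 86P₁ = 795, so P₁ = 795/86.
Back-substitute into (2): P₂ = (184 − 2×795/86) / 11 = 647/43.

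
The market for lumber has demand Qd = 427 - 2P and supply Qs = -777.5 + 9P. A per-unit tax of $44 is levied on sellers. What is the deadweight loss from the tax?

Deadweight loss = 1584

Pre-tax equilibrium: P* = 109.5, Q* = 208.
Tax on sellers shifts supply to Qs = -777.5 + 9(P − 44) = -1173.5 + 9P.
427 - 2P = -1173.5 + 9P gives buyer price Pb = 145.5; sellers receive Ps = 145.5 − 44 = 101.5.
New quantity: Q = 427 − 2(145.5) = 136.
DWL = ½ × 44 × (208 − 136) = 1584.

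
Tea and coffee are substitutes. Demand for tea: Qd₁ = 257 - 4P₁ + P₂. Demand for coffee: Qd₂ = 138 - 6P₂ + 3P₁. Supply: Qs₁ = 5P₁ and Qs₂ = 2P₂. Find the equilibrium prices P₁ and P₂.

Market 1: 257 - 4P₁ + P₂ = 5P₁ → 9P₁ - P₂ = 257.
Market 2: 8P₂ - 3P₁ = 138.
Eliminating P₂: 8×(1) + 1×(2) gives 69P₁ = 2194, so P₁ = 2194/69.
Back-substitute into (2): P₂ = (138 + 3×2194/69) / 8 = 671/23.

P₁ = 2194/69, P₂ = 671/23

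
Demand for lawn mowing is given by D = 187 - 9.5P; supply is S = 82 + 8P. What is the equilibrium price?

Set D = S: 187 - 9.5P = 82 + 8P.
105 = 17.5P, so P* = 6.
Q* = 187 − 9.5(6) = 130.

P* = 6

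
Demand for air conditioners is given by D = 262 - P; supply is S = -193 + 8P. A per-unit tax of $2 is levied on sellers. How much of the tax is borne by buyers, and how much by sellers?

Buyers bear 16/9, sellers bear 2/9

Pre-tax equilibrium: P* = 455/9, Q* = 1903/9.
Tax on sellers shifts supply to S = -193 + 8(P − 2) = -209 + 8P.
262 - P = -209 + 8P gives buyer price Pb = 157/3; sellers receive Ps = 157/3 − 2 = 151/3.
New quantity: Q = 262 − 1(157/3) = 629/3.
Buyer burden = 157/3 − 455/9 = 16/9; seller burden = 455/9 − 151/3 = 2/9.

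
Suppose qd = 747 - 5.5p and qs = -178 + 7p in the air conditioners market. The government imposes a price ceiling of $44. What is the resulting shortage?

Equilibrium price would be p* = 74, so the ceiling at 44 binds.
At p = 44: qd = 747 − 5.5(44) = 505, qs = -178 + 7(44) = 130.
Shortage = 505 − 130 = 375.

Shortage = 375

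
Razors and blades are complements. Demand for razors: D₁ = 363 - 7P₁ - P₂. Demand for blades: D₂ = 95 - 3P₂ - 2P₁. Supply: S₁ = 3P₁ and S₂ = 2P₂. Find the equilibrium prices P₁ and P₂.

P₁ = 215/6, P₂ = 14/3

Market 1: 363 - 7P₁ - P₂ = 3P₁ → 10P₁ + P₂ = 363.
Market 2: 5P₂ + 2P₁ = 95.
Eliminating P₂: 5×(1) − 1×(2) gives 48P₁ = 1720, so P₁ = 215/6.
Back-substitute into (2): P₂ = (95 − 2×215/6) / 5 = 14/3.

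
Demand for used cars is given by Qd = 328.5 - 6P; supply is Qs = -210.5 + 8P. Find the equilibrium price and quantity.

Set Qd = Qs: 328.5 - 6P = -210.5 + 8P.
539 = 14P, so P* = 38.5.
Q* = 328.5 − 6(38.5) = 97.5.

P* = 38.5, Q* = 97.5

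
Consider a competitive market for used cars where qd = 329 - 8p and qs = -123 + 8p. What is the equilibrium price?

Set qd = qs: 329 - 8p = -123 + 8p.
452 = 16p, so p* = 28.25.
q* = 329 − 8(28.25) = 103.

p* = 28.25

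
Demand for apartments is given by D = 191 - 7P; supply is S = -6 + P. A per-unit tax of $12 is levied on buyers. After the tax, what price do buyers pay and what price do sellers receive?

Buyers pay $26.125, sellers receive $14.125

Pre-tax equilibrium: P* = 24.625, Q* = 18.625.
Tax on buyers shifts demand to D = 191 − 7(P + 12) = 107 - 7P.
107 - 7P = -6 + P gives seller price Ps = 14.125; buyers pay Pb = 14.125 + 12 = 26.125.
New quantity: Q = 191 − 7(26.125) = 8.125.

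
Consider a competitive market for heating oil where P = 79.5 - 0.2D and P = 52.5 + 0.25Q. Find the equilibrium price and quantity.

Set the two price expressions equal: 79.5 - 0.2Q = 52.5 + 0.25Q.
27 = 0.45Q, so Q* = 60.
P* = 79.5 − (0.2)(60) = 67.5.

P* = 67.5, Q* = 60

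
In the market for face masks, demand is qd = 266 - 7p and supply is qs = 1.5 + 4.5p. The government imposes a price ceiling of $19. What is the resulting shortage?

Equilibrium price would be p* = 23, so the ceiling at 19 binds.
At p = 19: qd = 266 − 7(19) = 133, qs = 1.5 + 4.5(19) = 87.
Shortage = 133 − 87 = 46.

Shortage = 46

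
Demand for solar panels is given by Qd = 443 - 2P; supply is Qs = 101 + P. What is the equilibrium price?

P* = 114

Set Qd = Qs: 443 - 2P = 101 + P.
342 = 3P, so P* = 114.
Q* = 443 − 2(114) = 215.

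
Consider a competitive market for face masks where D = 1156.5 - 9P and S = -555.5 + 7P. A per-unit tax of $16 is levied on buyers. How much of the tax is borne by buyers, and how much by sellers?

Buyers bear $7, sellers bear $9

Pre-tax equilibrium: P* = 107, Q* = 193.5.
Tax on buyers shifts demand to D = 1156.5 − 9(P + 16) = 1012.5 - 9P.
1012.5 - 9P = -555.5 + 7P gives seller price Ps = 98; buyers pay Pb = 98 + 16 = 114.
New quantity: Q = 1156.5 − 9(114) = 130.5.
Buyer burden = 114 − 107 = 7; seller burden = 107 − 98 = 9.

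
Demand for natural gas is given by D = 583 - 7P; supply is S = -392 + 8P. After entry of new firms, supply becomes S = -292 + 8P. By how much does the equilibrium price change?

Original equilibrium: P* = 65, Q* = 128.
New equilibrium: 583 - 7P = -292 + 8P, so 875 = 15P and P' = 175/3; Q' = 583 − 7(175/3) = 524/3.
Change in price: 175/3 − 65 = -20/3.

ΔP = -20/3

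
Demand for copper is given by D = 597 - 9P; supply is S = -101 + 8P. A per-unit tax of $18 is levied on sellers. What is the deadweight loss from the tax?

Pre-tax equilibrium: P* = 698/17, Q* = 3867/17.
Tax on sellers shifts supply to S = -101 + 8(P − 18) = -245 + 8P.
597 - 9P = -245 + 8P gives buyer price Pb = 842/17; sellers receive Ps = 842/17 − 18 = 536/17.
New quantity: Q = 597 − 9(842/17) = 2571/17.
DWL = ½ × 18 × (3867/17 − 2571/17) = 11664/17.

Deadweight loss = 11664/17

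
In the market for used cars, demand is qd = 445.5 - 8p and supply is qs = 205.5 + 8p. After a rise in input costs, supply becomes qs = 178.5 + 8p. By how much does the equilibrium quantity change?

Δq = -13.5

Original equilibrium: p* = 15, q* = 325.5.
New equilibrium: 445.5 - 8p = 178.5 + 8p, so 267 = 16p and p' = 16.6875; q' = 445.5 − 8(16.6875) = 312.
Change in quantity: 312 − 325.5 = -13.5.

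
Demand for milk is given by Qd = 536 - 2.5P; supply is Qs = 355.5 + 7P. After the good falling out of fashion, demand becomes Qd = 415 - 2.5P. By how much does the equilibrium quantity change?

ΔQ = -1694/19

Original equilibrium: P* = 19, Q* = 488.5.
New equilibrium: 415 - 2.5P = 355.5 + 7P, so 59.5 = 9.5P and P' = 119/19; Q' = 415 − 2.5(119/19) = 15175/38.
Change in quantity: 15175/38 − 488.5 = -1694/19.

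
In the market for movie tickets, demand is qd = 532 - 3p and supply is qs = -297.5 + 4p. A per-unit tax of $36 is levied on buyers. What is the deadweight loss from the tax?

Deadweight loss = 7776/7

Pre-tax equilibrium: p* = 118.5, q* = 176.5.
Tax on buyers shifts demand to qd = 532 − 3(p + 36) = 424 - 3p.
424 - 3p = -297.5 + 4p gives seller price ps = 1443/14; buyers pay pb = 1443/14 + 36 = 1947/14.
New quantity: q = 532 − 3(1947/14) = 1607/14.
DWL = ½ × 36 × (176.5 − 1607/14) = 7776/7.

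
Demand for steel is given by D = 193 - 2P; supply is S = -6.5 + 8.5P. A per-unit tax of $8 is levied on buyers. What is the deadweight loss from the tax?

Pre-tax equilibrium: P* = 19, Q* = 155.
Tax on buyers shifts demand to D = 193 − 2(P + 8) = 177 - 2P.
177 - 2P = -6.5 + 8.5P gives seller price Ps = 367/21; buyers pay Pb = 367/21 + 8 = 535/21.
New quantity: Q = 193 − 2(535/21) = 2983/21.
DWL = ½ × 8 × (155 − 2983/21) = 1088/21.

Deadweight loss = 1088/21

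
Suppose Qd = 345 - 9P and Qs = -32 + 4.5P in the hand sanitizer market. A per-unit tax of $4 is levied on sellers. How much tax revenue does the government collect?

Pre-tax equilibrium: P* = 754/27, Q* = 281/3.
Tax on sellers shifts supply to Qs = -32 + 4.5(P − 4) = -50 + 4.5P.
345 - 9P = -50 + 4.5P gives buyer price Pb = 790/27; sellers receive Ps = 790/27 − 4 = 682/27.
New quantity: Q = 345 − 9(790/27) = 245/3.
Revenue = 4 × 245/3 = 980/3.

Tax revenue = 980/3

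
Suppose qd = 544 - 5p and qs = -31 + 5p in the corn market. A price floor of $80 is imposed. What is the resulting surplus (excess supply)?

Equilibrium price would be p* = 57.5, so the floor at 80 binds.
At p = 80: qd = 144, qs = 369.
Surplus = 369 − 144 = 225.

Surplus = 225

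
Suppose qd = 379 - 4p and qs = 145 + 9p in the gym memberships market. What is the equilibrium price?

p* = 18

Set qd = qs: 379 - 4p = 145 + 9p.
234 = 13p, so p* = 18.
q* = 379 − 4(18) = 307.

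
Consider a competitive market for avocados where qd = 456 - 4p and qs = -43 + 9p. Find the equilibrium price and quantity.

Set qd = qs: 456 - 4p = -43 + 9p.
499 = 13p, so p* = 499/13.
q* = 456 − 4(499/13) = 3932/13.

p* = 499/13, q* = 3932/13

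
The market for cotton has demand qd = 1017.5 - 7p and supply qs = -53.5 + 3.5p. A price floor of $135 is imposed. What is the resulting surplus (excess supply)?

Surplus = 346.5

Equilibrium price would be p* = 102, so the floor at 135 binds.
At p = 135: qd = 72.5, qs = 419.
Surplus = 419 − 72.5 = 346.5.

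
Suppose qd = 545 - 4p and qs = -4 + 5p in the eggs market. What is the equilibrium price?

Set qd = qs: 545 - 4p = -4 + 5p.
549 = 9p, so p* = 61.
q* = 545 − 4(61) = 301.

p* = 61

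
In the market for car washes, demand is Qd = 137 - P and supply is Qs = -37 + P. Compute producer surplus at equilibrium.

Equilibrium: 137 - P = -37 + P gives P* = 87, Q* = 50.
Supply starts at P = 37 (where Qs = 0).
PS = ½(87 − 37)(50) = 1250.

Producer surplus = 1250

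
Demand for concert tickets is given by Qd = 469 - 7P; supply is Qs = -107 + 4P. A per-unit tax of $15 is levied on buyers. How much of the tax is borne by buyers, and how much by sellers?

Pre-tax equilibrium: P* = 576/11, Q* = 1127/11.
Tax on buyers shifts demand to Qd = 469 − 7(P + 15) = 364 - 7P.
364 - 7P = -107 + 4P gives seller price Ps = 471/11; buyers pay Pb = 471/11 + 15 = 636/11.
New quantity: Q = 469 − 7(636/11) = 707/11.
Buyer burden = 636/11 − 576/11 = 60/11; seller burden = 576/11 − 471/11 = 105/11.

Buyers bear 60/11, sellers bear 105/11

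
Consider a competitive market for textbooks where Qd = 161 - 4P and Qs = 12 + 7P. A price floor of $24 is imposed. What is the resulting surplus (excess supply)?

Surplus = 115

Equilibrium price would be P* = 149/11, so the floor at 24 binds.
At P = 24: Qd = 65, Qs = 180.
Surplus = 180 − 65 = 115.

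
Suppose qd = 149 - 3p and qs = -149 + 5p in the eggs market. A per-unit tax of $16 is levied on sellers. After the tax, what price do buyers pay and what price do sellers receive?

Pre-tax equilibrium: p* = 37.25, q* = 37.25.
Tax on sellers shifts supply to qs = -149 + 5(p − 16) = -229 + 5p.
149 - 3p = -229 + 5p gives buyer price pb = 47.25; sellers receive ps = 47.25 − 16 = 31.25.
New quantity: q = 149 − 3(47.25) = 7.25.

Buyers pay $47.25, sellers receive $31.25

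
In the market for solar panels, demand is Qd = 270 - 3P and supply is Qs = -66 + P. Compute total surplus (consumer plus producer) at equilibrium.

Total surplus = 216

Equilibrium: 270 - 3P = -66 + P gives P* = 84, Q* = 18.
Demand choke price: P = 90; supply starts at P = 66.
CS = ½(90 − 84)(18) = 54; PS = ½(84 − 66)(18) = 162.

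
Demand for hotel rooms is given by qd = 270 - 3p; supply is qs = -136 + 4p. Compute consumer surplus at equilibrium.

Equilibrium: 270 - 3p = -136 + 4p gives p* = 58, q* = 96.
Demand choke price (qd = 0): p = 90.
CS = ½(90 − 58)(96) = 1536.

Consumer surplus = 1536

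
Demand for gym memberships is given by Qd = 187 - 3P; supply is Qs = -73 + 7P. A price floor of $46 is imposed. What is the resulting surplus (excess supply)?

Surplus = 200

Equilibrium price would be P* = 26, so the floor at 46 binds.
At P = 46: Qd = 49, Qs = 249.
Surplus = 249 − 49 = 200.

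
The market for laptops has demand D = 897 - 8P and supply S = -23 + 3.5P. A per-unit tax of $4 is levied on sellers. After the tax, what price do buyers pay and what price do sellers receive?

Buyers pay 1868/23, sellers receive 1776/23

Pre-tax equilibrium: P* = 80, Q* = 257.
Tax on sellers shifts supply to S = -23 + 3.5(P − 4) = -37 + 3.5P.
897 - 8P = -37 + 3.5P gives buyer price Pb = 1868/23; sellers receive Ps = 1868/23 − 4 = 1776/23.
New quantity: Q = 897 − 8(1868/23) = 5687/23.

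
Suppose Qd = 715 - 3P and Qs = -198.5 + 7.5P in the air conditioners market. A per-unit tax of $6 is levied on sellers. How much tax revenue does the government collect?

Tax revenue = 18528/7

Pre-tax equilibrium: P* = 87, Q* = 454.
Tax on sellers shifts supply to Qs = -198.5 + 7.5(P − 6) = -243.5 + 7.5P.
715 - 3P = -243.5 + 7.5P gives buyer price Pb = 639/7; sellers receive Ps = 639/7 − 6 = 597/7.
New quantity: Q = 715 − 3(639/7) = 3088/7.
Revenue = 6 × 3088/7 = 18528/7.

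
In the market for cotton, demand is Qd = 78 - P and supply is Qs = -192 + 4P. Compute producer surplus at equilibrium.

Producer surplus = 72

Equilibrium: 78 - P = -192 + 4P gives P* = 54, Q* = 24.
Supply starts at P = 48 (where Qs = 0).
PS = ½(54 − 48)(24) = 72.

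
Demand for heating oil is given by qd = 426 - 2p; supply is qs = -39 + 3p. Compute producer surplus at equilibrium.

Equilibrium: 426 - 2p = -39 + 3p gives p* = 93, q* = 240.
Supply starts at p = 13 (where qs = 0).
PS = ½(93 − 13)(240) = 9600.

Producer surplus = 9600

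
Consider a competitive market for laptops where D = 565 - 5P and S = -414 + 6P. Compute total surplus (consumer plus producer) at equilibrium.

Total surplus = 2640

Equilibrium: 565 - 5P = -414 + 6P gives P* = 89, Q* = 120.
Demand choke price: P = 113; supply starts at P = 69.
CS = ½(113 − 89)(120) = 1440; PS = ½(89 − 69)(120) = 1200.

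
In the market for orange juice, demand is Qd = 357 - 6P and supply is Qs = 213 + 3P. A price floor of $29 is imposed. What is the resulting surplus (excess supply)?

Equilibrium price would be P* = 16, so the floor at 29 binds.
At P = 29: Qd = 183, Qs = 300.
Surplus = 300 − 183 = 117.

Surplus = 117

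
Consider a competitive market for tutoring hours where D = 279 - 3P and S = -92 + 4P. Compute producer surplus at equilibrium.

Producer surplus = 1800

Equilibrium: 279 - 3P = -92 + 4P gives P* = 53, Q* = 120.
Supply starts at P = 23 (where S = 0).
PS = ½(53 − 23)(120) = 1800.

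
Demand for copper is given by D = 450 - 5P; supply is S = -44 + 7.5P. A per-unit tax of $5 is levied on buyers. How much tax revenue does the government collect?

Pre-tax equilibrium: P* = 39.52, Q* = 252.4.
Tax on buyers shifts demand to D = 450 − 5(P + 5) = 425 - 5P.
425 - 5P = -44 + 7.5P gives seller price Ps = 37.52; buyers pay Pb = 37.52 + 5 = 42.52.
New quantity: Q = 450 − 5(42.52) = 237.4.
Revenue = 5 × 237.4 = 1187.

Tax revenue = 1187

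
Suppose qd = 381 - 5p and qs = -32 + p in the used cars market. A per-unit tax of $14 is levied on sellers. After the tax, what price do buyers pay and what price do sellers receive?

Buyers pay 427/6, sellers receive 343/6

Pre-tax equilibrium: p* = 413/6, q* = 221/6.
Tax on sellers shifts supply to qs = -32 + 1(p − 14) = -46 + p.
381 - 5p = -46 + p gives buyer price pb = 427/6; sellers receive ps = 427/6 − 14 = 343/6.
New quantity: q = 381 − 5(427/6) = 151/6.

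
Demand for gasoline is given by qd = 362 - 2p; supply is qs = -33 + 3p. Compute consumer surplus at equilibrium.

Equilibrium: 362 - 2p = -33 + 3p gives p* = 79, q* = 204.
Demand choke price (qd = 0): p = 181.
CS = ½(181 − 79)(204) = 10404.

Consumer surplus = 10404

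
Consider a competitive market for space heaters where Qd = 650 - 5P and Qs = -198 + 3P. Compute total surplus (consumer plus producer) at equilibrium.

Total surplus = 3840

Equilibrium: 650 - 5P = -198 + 3P gives P* = 106, Q* = 120.
Demand choke price: P = 130; supply starts at P = 66.
CS = ½(130 − 106)(120) = 1440; PS = ½(106 − 66)(120) = 2400.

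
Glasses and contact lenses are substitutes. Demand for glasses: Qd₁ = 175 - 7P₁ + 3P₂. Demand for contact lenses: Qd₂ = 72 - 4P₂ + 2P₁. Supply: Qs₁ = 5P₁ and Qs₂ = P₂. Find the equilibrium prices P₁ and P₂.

P₁ = 1091/54, P₂ = 607/27

Market 1: 175 - 7P₁ + 3P₂ = 5P₁ → 12P₁ - 3P₂ = 175.
Market 2: 5P₂ - 2P₁ = 72.
Eliminating P₂: 5×(1) + 3×(2) gives 54P₁ = 1091, so P₁ = 1091/54.
Back-substitute into (2): P₂ = (72 + 2×1091/54) / 5 = 607/27.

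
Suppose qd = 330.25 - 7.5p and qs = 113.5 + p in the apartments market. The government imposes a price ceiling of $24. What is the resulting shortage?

Equilibrium price would be p* = 25.5, so the ceiling at 24 binds.
At p = 24: qd = 330.25 − 7.5(24) = 150.25, qs = 113.5 + 1(24) = 137.5.
Shortage = 150.25 − 137.5 = 12.75.

Shortage = 12.75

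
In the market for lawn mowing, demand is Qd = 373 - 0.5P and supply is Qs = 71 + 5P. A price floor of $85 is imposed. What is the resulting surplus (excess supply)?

Equilibrium price would be P* = 604/11, so the floor at 85 binds.
At P = 85: Qd = 330.5, Qs = 496.
Surplus = 496 − 330.5 = 165.5.

Surplus = 165.5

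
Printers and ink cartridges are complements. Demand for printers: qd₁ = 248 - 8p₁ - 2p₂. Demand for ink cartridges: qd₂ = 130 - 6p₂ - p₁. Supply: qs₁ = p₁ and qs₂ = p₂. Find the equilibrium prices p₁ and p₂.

p₁ = 1476/61, p₂ = 922/61

Market 1: 248 - 8p₁ - 2p₂ = p₁ → 9p₁ + 2p₂ = 248.
Market 2: 7p₂ + p₁ = 130.
Eliminating p₂: 7×(1) − 2×(2) gives 61p₁ = 1476, so p₁ = 1476/61.
Back-substitute into (2): p₂ = (130 − 1×1476/61) / 7 = 922/61.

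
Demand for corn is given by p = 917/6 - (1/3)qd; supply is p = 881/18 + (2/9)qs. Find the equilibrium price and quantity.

Set the two price expressions equal: 917/6 - (1/3)q = 881/18 + (2/9)q.
935/9 = (5/9)q, so q* = 187.
p* = 917/6 − (1/3)(187) = 90.5.

p* = 90.5, q* = 187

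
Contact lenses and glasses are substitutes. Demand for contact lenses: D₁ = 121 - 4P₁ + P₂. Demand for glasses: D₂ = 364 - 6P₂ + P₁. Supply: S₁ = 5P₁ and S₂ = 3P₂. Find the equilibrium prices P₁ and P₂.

P₁ = 18.1625, P₂ = 42.4625

Market 1: 121 - 4P₁ + P₂ = 5P₁ → 9P₁ - P₂ = 121.
Market 2: 9P₂ - P₁ = 364.
Eliminating P₂: 9×(1) + 1×(2) gives 80P₁ = 1453, so P₁ = 18.1625.
Back-substitute into (2): P₂ = (364 + 1×18.1625) / 9 = 42.4625.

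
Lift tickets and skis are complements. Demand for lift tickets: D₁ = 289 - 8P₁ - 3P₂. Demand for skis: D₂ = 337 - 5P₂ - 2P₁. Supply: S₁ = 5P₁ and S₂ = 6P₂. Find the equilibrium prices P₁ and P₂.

P₁ = 2168/137, P₂ = 3803/137

Market 1: 289 - 8P₁ - 3P₂ = 5P₁ → 13P₁ + 3P₂ = 289.
Market 2: 11P₂ + 2P₁ = 337.
Eliminating P₂: 11×(1) − 3×(2) gives 137P₁ = 2168, so P₁ = 2168/137.
Back-substitute into (2): P₂ = (337 − 2×2168/137) / 11 = 3803/137.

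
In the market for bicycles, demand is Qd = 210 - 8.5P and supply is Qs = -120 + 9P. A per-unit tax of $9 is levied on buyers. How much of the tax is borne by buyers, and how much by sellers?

Buyers bear 162/35, sellers bear 153/35

Pre-tax equilibrium: P* = 132/7, Q* = 348/7.
Tax on buyers shifts demand to Qd = 210 − 8.5(P + 9) = 133.5 - 8.5P.
133.5 - 8.5P = -120 + 9P gives seller price Ps = 507/35; buyers pay Pb = 507/35 + 9 = 822/35.
New quantity: Q = 210 − 8.5(822/35) = 363/35.
Buyer burden = 822/35 − 132/7 = 162/35; seller burden = 132/7 − 507/35 = 153/35.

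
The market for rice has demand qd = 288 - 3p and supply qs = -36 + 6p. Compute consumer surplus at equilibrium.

Equilibrium: 288 - 3p = -36 + 6p gives p* = 36, q* = 180.
Demand choke price (qd = 0): p = 96.
CS = ½(96 − 36)(180) = 5400.

Consumer surplus = 5400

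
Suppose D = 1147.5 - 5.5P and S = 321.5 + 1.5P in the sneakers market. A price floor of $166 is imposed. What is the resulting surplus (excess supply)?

Equilibrium price would be P* = 118, so the floor at 166 binds.
At P = 166: D = 234.5, S = 570.5.
Surplus = 570.5 − 234.5 = 336.

Surplus = 336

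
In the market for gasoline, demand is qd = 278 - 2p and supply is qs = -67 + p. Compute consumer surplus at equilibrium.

Equilibrium: 278 - 2p = -67 + p gives p* = 115, q* = 48.
Demand choke price (qd = 0): p = 139.
CS = ½(139 − 115)(48) = 576.

Consumer surplus = 576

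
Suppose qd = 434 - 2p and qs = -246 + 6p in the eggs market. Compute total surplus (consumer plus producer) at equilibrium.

Equilibrium: 434 - 2p = -246 + 6p gives p* = 85, q* = 264.
Demand choke price: p = 217; supply starts at p = 41.
CS = ½(217 − 85)(264) = 17424; PS = ½(85 − 41)(264) = 5808.

Total surplus = 23232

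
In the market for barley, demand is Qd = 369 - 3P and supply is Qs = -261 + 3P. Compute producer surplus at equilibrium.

Equilibrium: 369 - 3P = -261 + 3P gives P* = 105, Q* = 54.
Supply starts at P = 87 (where Qs = 0).
PS = ½(105 − 87)(54) = 486.

Producer surplus = 486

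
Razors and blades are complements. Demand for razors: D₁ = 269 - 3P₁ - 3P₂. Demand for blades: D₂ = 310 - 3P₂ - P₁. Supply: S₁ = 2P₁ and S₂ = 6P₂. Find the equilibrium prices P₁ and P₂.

Market 1: 269 - 3P₁ - 3P₂ = 2P₁ → 5P₁ + 3P₂ = 269.
Market 2: 9P₂ + P₁ = 310.
Eliminating P₂: 9×(1) − 3×(2) gives 42P₁ = 1491, so P₁ = 35.5.
Back-substitute into (2): P₂ = (310 − 1×35.5) / 9 = 30.5.

P₁ = 35.5, P₂ = 30.5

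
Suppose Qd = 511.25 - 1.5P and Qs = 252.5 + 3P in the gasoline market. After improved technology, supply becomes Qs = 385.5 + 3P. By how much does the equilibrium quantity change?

Original equilibrium: P* = 57.5, Q* = 425.
New equilibrium: 511.25 - 1.5P = 385.5 + 3P, so 125.75 = 4.5P and P' = 503/18; Q' = 511.25 − 1.5(503/18) = 1408/3.
Change in quantity: 1408/3 − 425 = 133/3.

ΔQ = 133/3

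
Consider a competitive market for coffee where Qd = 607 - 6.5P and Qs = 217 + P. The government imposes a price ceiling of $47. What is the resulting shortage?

Shortage = 37.5

Equilibrium price would be P* = 52, so the ceiling at 47 binds.
At P = 47: Qd = 607 − 6.5(47) = 301.5, Qs = 217 + 1(47) = 264.
Shortage = 301.5 − 264 = 37.5.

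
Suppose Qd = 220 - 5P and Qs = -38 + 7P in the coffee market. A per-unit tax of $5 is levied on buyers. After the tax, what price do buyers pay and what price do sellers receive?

Pre-tax equilibrium: P* = 21.5, Q* = 112.5.
Tax on buyers shifts demand to Qd = 220 − 5(P + 5) = 195 - 5P.
195 - 5P = -38 + 7P gives seller price Ps = 233/12; buyers pay Pb = 233/12 + 5 = 293/12.
New quantity: Q = 220 − 5(293/12) = 1175/12.

Buyers pay 293/12, sellers receive 233/12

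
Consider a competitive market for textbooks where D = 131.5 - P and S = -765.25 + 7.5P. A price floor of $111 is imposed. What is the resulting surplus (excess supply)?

Surplus = 46.75

Equilibrium price would be P* = 105.5, so the floor at 111 binds.
At P = 111: D = 20.5, S = 67.25.
Surplus = 67.25 − 20.5 = 46.75.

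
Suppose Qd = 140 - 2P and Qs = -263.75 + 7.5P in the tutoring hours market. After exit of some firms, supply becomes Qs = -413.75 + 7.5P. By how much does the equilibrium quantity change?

ΔQ = -600/19

Original equilibrium: P* = 42.5, Q* = 55.
New equilibrium: 140 - 2P = -413.75 + 7.5P, so 553.75 = 9.5P and P' = 2215/38; Q' = 140 − 2(2215/38) = 445/19.
Change in quantity: 445/19 − 55 = -600/19.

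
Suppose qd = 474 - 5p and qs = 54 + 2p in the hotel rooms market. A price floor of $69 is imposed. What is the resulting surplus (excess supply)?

Equilibrium price would be p* = 60, so the floor at 69 binds.
At p = 69: qd = 129, qs = 192.
Surplus = 192 − 129 = 63.

Surplus = 63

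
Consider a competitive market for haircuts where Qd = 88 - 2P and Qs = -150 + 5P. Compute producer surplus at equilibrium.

Equilibrium: 88 - 2P = -150 + 5P gives P* = 34, Q* = 20.
Supply starts at P = 30 (where Qs = 0).
PS = ½(34 − 30)(20) = 40.

Producer surplus = 40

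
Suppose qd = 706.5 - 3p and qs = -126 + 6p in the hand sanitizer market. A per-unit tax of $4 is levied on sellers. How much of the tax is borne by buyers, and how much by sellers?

Buyers bear 8/3, sellers bear 4/3

Pre-tax equilibrium: p* = 92.5, q* = 429.
Tax on sellers shifts supply to qs = -126 + 6(p − 4) = -150 + 6p.
706.5 - 3p = -150 + 6p gives buyer price pb = 571/6; sellers receive ps = 571/6 − 4 = 547/6.
New quantity: q = 706.5 − 3(571/6) = 421.
Buyer burden = 571/6 − 92.5 = 8/3; seller burden = 92.5 − 547/6 = 4/3.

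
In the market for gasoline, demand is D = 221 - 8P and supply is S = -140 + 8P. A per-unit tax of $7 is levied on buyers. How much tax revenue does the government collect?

Pre-tax equilibrium: P* = 22.5625, Q* = 40.5.
Tax on buyers shifts demand to D = 221 − 8(P + 7) = 165 - 8P.
165 - 8P = -140 + 8P gives seller price Ps = 19.0625; buyers pay Pb = 19.0625 + 7 = 26.0625.
New quantity: Q = 221 − 8(26.0625) = 12.5.
Revenue = 7 × 12.5 = 87.5.

Tax revenue = 87.5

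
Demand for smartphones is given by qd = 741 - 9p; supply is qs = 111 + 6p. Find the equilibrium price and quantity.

p* = 42, q* = 363

Set qd = qs: 741 - 9p = 111 + 6p.
630 = 15p, so p* = 42.
q* = 741 − 9(42) = 363.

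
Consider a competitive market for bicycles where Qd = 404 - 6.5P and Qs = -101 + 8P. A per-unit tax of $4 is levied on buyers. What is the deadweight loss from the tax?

Deadweight loss = 832/29

Pre-tax equilibrium: P* = 1010/29, Q* = 5151/29.
Tax on buyers shifts demand to Qd = 404 − 6.5(P + 4) = 378 - 6.5P.
378 - 6.5P = -101 + 8P gives seller price Ps = 958/29; buyers pay Pb = 958/29 + 4 = 1074/29.
New quantity: Q = 404 − 6.5(1074/29) = 4735/29.
DWL = ½ × 4 × (5151/29 − 4735/29) = 832/29.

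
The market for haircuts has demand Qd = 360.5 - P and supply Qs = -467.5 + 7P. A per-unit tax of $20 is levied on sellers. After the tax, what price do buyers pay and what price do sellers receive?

Pre-tax equilibrium: P* = 103.5, Q* = 257.
Tax on sellers shifts supply to Qs = -467.5 + 7(P − 20) = -607.5 + 7P.
360.5 - P = -607.5 + 7P gives buyer price Pb = 121; sellers receive Ps = 121 − 20 = 101.
New quantity: Q = 360.5 − 1(121) = 239.5.

Buyers pay $121, sellers receive $101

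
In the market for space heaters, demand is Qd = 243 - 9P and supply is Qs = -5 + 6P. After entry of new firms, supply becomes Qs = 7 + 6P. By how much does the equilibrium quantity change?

Original equilibrium: P* = 248/15, Q* = 94.2.
New equilibrium: 243 - 9P = 7 + 6P, so 236 = 15P and P' = 236/15; Q' = 243 − 9(236/15) = 101.4.
Change in quantity: 101.4 − 94.2 = 7.2.

ΔQ = 7.2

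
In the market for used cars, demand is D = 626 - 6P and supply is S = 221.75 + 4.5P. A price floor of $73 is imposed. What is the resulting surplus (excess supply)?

Equilibrium price would be P* = 38.5, so the floor at 73 binds.
At P = 73: D = 188, S = 550.25.
Surplus = 550.25 − 188 = 362.25.

Surplus = 362.25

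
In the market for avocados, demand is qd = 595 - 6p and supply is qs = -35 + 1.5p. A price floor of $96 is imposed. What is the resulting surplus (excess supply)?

Surplus = 90

Equilibrium price would be p* = 84, so the floor at 96 binds.
At p = 96: qd = 19, qs = 109.
Surplus = 109 − 19 = 90.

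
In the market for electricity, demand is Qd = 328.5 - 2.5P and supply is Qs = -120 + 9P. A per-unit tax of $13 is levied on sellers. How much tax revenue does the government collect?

Pre-tax equilibrium: P* = 39, Q* = 231.
Tax on sellers shifts supply to Qs = -120 + 9(P − 13) = -237 + 9P.
328.5 - 2.5P = -237 + 9P gives buyer price Pb = 1131/23; sellers receive Ps = 1131/23 − 13 = 832/23.
New quantity: Q = 328.5 − 2.5(1131/23) = 4728/23.
Revenue = 13 × 4728/23 = 61464/23.

Tax revenue = 61464/23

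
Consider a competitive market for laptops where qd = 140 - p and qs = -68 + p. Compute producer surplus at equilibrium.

Equilibrium: 140 - p = -68 + p gives p* = 104, q* = 36.
Supply starts at p = 68 (where qs = 0).
PS = ½(104 − 68)(36) = 648.

Producer surplus = 648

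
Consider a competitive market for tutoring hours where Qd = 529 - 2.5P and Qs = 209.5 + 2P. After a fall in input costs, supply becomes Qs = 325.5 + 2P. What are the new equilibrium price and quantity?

P' = 407/9, Q' = 7487/18

Original equilibrium: P* = 71, Q* = 351.5.
New equilibrium: 529 - 2.5P = 325.5 + 2P, so 203.5 = 4.5P and P' = 407/9; Q' = 529 − 2.5(407/9) = 7487/18.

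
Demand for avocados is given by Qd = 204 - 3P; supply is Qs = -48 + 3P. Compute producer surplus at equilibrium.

Producer surplus = 1014

Equilibrium: 204 - 3P = -48 + 3P gives P* = 42, Q* = 78.
Supply starts at P = 16 (where Qs = 0).
PS = ½(42 − 16)(78) = 1014.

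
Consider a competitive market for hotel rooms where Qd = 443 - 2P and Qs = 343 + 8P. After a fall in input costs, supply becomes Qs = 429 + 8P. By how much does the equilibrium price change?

Original equilibrium: P* = 10, Q* = 423.
New equilibrium: 443 - 2P = 429 + 8P, so 14 = 10P and P' = 1.4; Q' = 443 − 2(1.4) = 440.2.
Change in price: 1.4 − 10 = -8.6.

ΔP = -8.6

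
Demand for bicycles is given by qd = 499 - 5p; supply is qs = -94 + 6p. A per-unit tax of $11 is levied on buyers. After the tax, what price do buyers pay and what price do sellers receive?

Pre-tax equilibrium: p* = 593/11, q* = 2524/11.
Tax on buyers shifts demand to qd = 499 − 5(p + 11) = 444 - 5p.
444 - 5p = -94 + 6p gives seller price ps = 538/11; buyers pay pb = 538/11 + 11 = 659/11.
New quantity: q = 499 − 5(659/11) = 2194/11.

Buyers pay 659/11, sellers receive 538/11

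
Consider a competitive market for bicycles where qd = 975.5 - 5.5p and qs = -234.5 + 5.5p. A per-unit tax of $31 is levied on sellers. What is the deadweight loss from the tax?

Pre-tax equilibrium: p* = 110, q* = 370.5.
Tax on sellers shifts supply to qs = -234.5 + 5.5(p − 31) = -405 + 5.5p.
975.5 - 5.5p = -405 + 5.5p gives buyer price pb = 125.5; sellers receive ps = 125.5 − 31 = 94.5.
New quantity: q = 975.5 − 5.5(125.5) = 285.25.
DWL = ½ × 31 × (370.5 − 285.25) = 1321.375.

Deadweight loss = 1321.375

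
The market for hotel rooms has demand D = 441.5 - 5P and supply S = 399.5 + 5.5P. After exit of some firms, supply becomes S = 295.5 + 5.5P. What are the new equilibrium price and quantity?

P' = 292/21, Q' = 15623/42

Original equilibrium: P* = 4, Q* = 421.5.
New equilibrium: 441.5 - 5P = 295.5 + 5.5P, so 146 = 10.5P and P' = 292/21; Q' = 441.5 − 5(292/21) = 15623/42.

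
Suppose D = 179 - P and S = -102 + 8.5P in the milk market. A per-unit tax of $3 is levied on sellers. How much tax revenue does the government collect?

Tax revenue = 8364/19

Pre-tax equilibrium: P* = 562/19, Q* = 2839/19.
Tax on sellers shifts supply to S = -102 + 8.5(P − 3) = -127.5 + 8.5P.
179 - P = -127.5 + 8.5P gives buyer price Pb = 613/19; sellers receive Ps = 613/19 − 3 = 556/19.
New quantity: Q = 179 − 1(613/19) = 2788/19.
Revenue = 3 × 2788/19 = 8364/19.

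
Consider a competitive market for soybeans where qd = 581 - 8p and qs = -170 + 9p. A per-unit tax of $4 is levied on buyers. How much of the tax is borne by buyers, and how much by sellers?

Buyers bear 36/17, sellers bear 32/17

Pre-tax equilibrium: p* = 751/17, q* = 3869/17.
Tax on buyers shifts demand to qd = 581 − 8(p + 4) = 549 - 8p.
549 - 8p = -170 + 9p gives seller price ps = 719/17; buyers pay pb = 719/17 + 4 = 787/17.
New quantity: q = 581 − 8(787/17) = 3581/17.
Buyer burden = 787/17 − 751/17 = 36/17; seller burden = 751/17 − 719/17 = 32/17.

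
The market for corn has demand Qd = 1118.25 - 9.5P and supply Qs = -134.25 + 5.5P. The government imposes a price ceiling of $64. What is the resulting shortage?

Shortage = 292.5

Equilibrium price would be P* = 83.5, so the ceiling at 64 binds.
At P = 64: Qd = 1118.25 − 9.5(64) = 510.25, Qs = -134.25 + 5.5(64) = 217.75.
Shortage = 510.25 − 217.75 = 292.5.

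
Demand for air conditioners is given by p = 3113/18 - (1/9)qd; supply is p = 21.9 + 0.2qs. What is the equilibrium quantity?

q* = 485.5

Set the two price expressions equal: 3113/18 - (1/9)q = 21.9 + 0.2q.
6797/45 = (14/45)q, so q* = 485.5.
p* = 3113/18 − (1/9)(485.5) = 119.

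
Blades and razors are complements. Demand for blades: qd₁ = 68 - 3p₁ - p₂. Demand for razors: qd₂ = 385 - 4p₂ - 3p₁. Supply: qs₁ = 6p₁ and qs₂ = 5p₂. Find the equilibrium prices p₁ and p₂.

p₁ = 227/78, p₂ = 1087/26

Market 1: 68 - 3p₁ - p₂ = 6p₁ → 9p₁ + p₂ = 68.
Market 2: 9p₂ + 3p₁ = 385.
Eliminating p₂: 9×(1) − 1×(2) gives 78p₁ = 227, so p₁ = 227/78.
Back-substitute into (2): p₂ = (385 − 3×227/78) / 9 = 1087/26.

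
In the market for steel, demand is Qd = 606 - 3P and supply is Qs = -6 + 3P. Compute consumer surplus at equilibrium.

Consumer surplus = 15000

Equilibrium: 606 - 3P = -6 + 3P gives P* = 102, Q* = 300.
Demand choke price (Qd = 0): P = 202.
CS = ½(202 − 102)(300) = 15000.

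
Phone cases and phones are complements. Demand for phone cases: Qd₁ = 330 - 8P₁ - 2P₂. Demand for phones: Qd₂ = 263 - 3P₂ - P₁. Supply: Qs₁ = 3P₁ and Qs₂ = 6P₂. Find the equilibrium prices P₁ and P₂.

P₁ = 2444/97, P₂ = 2563/97

Market 1: 330 - 8P₁ - 2P₂ = 3P₁ → 11P₁ + 2P₂ = 330.
Market 2: 9P₂ + P₁ = 263.
Eliminating P₂: 9×(1) − 2×(2) gives 97P₁ = 2444, so P₁ = 2444/97.
Back-substitute into (2): P₂ = (263 − 1×2444/97) / 9 = 2563/97.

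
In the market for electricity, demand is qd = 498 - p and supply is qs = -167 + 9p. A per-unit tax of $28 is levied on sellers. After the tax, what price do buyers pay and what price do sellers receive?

Buyers pay $91.7, sellers receive $63.7

Pre-tax equilibrium: p* = 66.5, q* = 431.5.
Tax on sellers shifts supply to qs = -167 + 9(p − 28) = -419 + 9p.
498 - p = -419 + 9p gives buyer price pb = 91.7; sellers receive ps = 91.7 − 28 = 63.7.
New quantity: q = 498 − 1(91.7) = 406.3.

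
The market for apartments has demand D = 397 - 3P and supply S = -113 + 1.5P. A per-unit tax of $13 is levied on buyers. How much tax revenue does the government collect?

Pre-tax equilibrium: P* = 340/3, Q* = 57.
Tax on buyers shifts demand to D = 397 − 3(P + 13) = 358 - 3P.
358 - 3P = -113 + 1.5P gives seller price Ps = 314/3; buyers pay Pb = 314/3 + 13 = 353/3.
New quantity: Q = 397 − 3(353/3) = 44.
Revenue = 13 × 44 = 572.

Tax revenue = 572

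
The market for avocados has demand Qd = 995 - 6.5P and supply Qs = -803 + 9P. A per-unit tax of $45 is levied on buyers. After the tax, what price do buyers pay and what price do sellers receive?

Pre-tax equilibrium: P* = 116, Q* = 241.
Tax on buyers shifts demand to Qd = 995 − 6.5(P + 45) = 702.5 - 6.5P.
702.5 - 6.5P = -803 + 9P gives seller price Ps = 3011/31; buyers pay Pb = 3011/31 + 45 = 4406/31.
New quantity: Q = 995 − 6.5(4406/31) = 2206/31.

Buyers pay 4406/31, sellers receive 3011/31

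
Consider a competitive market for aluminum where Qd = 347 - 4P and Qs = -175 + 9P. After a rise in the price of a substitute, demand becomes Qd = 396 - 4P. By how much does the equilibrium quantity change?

Original equilibrium: P* = 522/13, Q* = 2423/13.
New equilibrium: 396 - 4P = -175 + 9P, so 571 = 13P and P' = 571/13; Q' = 396 − 4(571/13) = 2864/13.
Change in quantity: 2864/13 − 2423/13 = 441/13.

ΔQ = 441/13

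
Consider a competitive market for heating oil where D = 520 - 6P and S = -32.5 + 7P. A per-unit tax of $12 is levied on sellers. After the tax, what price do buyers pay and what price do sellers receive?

Buyers pay 1273/26, sellers receive 961/26

Pre-tax equilibrium: P* = 42.5, Q* = 265.
Tax on sellers shifts supply to S = -32.5 + 7(P − 12) = -116.5 + 7P.
520 - 6P = -116.5 + 7P gives buyer price Pb = 1273/26; sellers receive Ps = 1273/26 − 12 = 961/26.
New quantity: Q = 520 − 6(1273/26) = 2941/13.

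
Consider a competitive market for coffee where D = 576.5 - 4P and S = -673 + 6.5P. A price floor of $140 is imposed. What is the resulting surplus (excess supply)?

Equilibrium price would be P* = 119, so the floor at 140 binds.
At P = 140: D = 16.5, S = 237.
Surplus = 237 − 16.5 = 220.5.

Surplus = 220.5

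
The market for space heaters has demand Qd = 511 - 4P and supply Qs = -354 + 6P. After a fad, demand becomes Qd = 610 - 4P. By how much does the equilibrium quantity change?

ΔQ = 59.4

Original equilibrium: P* = 86.5, Q* = 165.
New equilibrium: 610 - 4P = -354 + 6P, so 964 = 10P and P' = 96.4; Q' = 610 − 4(96.4) = 224.4.
Change in quantity: 224.4 − 165 = 59.4.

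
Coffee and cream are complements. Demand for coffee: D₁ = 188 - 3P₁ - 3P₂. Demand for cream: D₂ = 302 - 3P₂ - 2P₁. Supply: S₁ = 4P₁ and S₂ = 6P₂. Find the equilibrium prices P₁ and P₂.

P₁ = 262/19, P₂ = 1738/57

Market 1: 188 - 3P₁ - 3P₂ = 4P₁ → 7P₁ + 3P₂ = 188.
Market 2: 9P₂ + 2P₁ = 302.
Eliminating P₂: 9×(1) − 3×(2) gives 57P₁ = 786, so P₁ = 262/19.
Back-substitute into (2): P₂ = (302 − 2×262/19) / 9 = 1738/57.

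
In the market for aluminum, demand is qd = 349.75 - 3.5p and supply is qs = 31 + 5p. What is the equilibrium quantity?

q* = 218.5

Set qd = qs: 349.75 - 3.5p = 31 + 5p.
318.75 = 8.5p, so p* = 37.5.
q* = 349.75 − 3.5(37.5) = 218.5.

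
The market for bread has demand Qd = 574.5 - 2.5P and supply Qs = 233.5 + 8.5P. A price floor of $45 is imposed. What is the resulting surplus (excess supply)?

Equilibrium price would be P* = 31, so the floor at 45 binds.
At P = 45: Qd = 462, Qs = 616.
Surplus = 616 − 462 = 154.

Surplus = 154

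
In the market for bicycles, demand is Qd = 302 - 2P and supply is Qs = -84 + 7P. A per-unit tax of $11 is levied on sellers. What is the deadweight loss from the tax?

Deadweight loss = 847/9

Pre-tax equilibrium: P* = 386/9, Q* = 1946/9.
Tax on sellers shifts supply to Qs = -84 + 7(P − 11) = -161 + 7P.
302 - 2P = -161 + 7P gives buyer price Pb = 463/9; sellers receive Ps = 463/9 − 11 = 364/9.
New quantity: Q = 302 − 2(463/9) = 1792/9.
DWL = ½ × 11 × (1946/9 − 1792/9) = 847/9.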